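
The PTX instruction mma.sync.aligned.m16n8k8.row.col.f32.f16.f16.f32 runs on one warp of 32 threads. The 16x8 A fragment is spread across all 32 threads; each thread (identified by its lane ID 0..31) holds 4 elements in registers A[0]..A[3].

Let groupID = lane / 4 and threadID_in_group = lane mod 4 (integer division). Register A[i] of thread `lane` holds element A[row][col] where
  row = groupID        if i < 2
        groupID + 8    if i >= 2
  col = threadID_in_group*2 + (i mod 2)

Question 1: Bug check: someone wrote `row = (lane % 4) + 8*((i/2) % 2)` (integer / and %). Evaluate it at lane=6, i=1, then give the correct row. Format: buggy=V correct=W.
buggy=2 correct=1

`(lane % 4) + 8*((i/2) % 2)`[6,1]->2
lane 6->6/4=1, 6 mod 4=2
i=1  r:1+0->1  c:2·2+1->5
row: 2 vs 1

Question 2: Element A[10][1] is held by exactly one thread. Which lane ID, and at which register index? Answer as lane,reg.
r:10=>grp=2,rB=1  c:1=>tig=0,lo=1
L=2*4+0=8  i=1*2+1=3

8,3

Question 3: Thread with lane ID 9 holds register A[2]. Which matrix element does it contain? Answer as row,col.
L=9->g=9>>2=2, t=9&3=1
[2]->row 2+8=10  col 1·2+0=2

10,2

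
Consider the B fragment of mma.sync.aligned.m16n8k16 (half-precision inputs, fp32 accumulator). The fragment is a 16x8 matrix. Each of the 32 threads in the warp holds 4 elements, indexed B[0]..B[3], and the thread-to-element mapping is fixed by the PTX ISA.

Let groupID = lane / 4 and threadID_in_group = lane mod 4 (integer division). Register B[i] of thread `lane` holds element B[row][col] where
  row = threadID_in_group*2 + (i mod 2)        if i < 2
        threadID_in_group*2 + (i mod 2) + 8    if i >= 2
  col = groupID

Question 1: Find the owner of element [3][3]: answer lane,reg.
13,1

c=3⇒gr=3  r=3⇒Rb=0,th=1,odd=1
L=3*4+1=13  i=0*2+1=1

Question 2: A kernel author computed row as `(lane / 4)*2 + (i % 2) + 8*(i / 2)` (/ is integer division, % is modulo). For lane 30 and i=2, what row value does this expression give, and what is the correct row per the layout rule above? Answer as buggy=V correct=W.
`(lane / 4)*2 + (i % 2) + 8*(i / 2)`[30,2]=>22
lane 30=>30/4=7, 30 mod 4=2
i=2  r:2·2+0+8=>12  c:7
row: 22 vs 12

buggy=22 correct=12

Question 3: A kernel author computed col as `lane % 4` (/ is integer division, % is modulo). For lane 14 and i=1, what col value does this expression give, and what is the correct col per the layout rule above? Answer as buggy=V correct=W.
`lane % 4`[14,1]->2
L=14->gid=14>>2=3, tid=14&3=2
[1]->row 2·2+1+0=5  col gid=3
col: 2 vs 3

buggy=2 correct=3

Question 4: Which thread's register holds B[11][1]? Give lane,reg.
5,3

c:1=>grp=1  r:11=>rB=1,tig=1,lo=1
L=1*4+1=5  i=1*2+1=3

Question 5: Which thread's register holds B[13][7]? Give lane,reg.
30,3

c=7→G=7  r=13→rhi=1,T=2,p=1
L=7*4+2=30  i=1*2+1=3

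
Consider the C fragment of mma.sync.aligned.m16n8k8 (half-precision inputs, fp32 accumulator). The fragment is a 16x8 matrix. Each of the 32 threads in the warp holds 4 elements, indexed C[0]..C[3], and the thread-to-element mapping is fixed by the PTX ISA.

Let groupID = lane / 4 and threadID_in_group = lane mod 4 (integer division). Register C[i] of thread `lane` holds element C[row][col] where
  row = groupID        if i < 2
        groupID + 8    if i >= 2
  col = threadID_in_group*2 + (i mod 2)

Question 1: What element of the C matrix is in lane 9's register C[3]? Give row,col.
10,3

9: gid=2,tid=1
[3] (2+8,1*2+1) = (10,3)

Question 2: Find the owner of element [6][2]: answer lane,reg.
r=6⇒gr=6,Rb=0  c=2⇒th=1,odd=0
L=6*4+1=25  i=0*2+0=0

25,0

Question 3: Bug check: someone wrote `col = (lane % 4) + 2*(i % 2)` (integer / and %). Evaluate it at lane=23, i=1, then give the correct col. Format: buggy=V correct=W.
buggy=5 correct=7

`(lane % 4) + 2*(i % 2)`[23,1]→5
23: G=5,T=3
[1] (5+0,3*2+1) = (5,7)
col: 5 vs 7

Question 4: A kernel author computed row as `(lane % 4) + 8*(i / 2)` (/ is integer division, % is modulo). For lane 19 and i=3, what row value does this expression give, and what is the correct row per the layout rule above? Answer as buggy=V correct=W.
buggy=11 correct=12

`(lane % 4) + 8*(i / 2)`[19,3]⇒11
19: gr=4,th=3
[3] (4+8,3*2+1) = (12,7)
row: 11 vs 12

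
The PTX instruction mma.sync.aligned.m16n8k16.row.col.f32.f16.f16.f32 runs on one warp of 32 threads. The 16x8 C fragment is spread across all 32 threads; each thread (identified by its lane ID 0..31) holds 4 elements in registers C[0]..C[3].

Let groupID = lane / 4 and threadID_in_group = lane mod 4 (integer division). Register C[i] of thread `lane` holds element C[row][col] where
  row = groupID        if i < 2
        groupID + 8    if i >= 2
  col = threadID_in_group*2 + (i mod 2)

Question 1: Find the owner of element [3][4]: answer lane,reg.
r=3→G=3,rhi=0  c=4→T=2,p=0
L=3*4+2=14  i=0*2+0=0

14,0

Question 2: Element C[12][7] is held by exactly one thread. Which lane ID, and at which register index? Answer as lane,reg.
19,3

r:12=>grp=4,rB=1  c:7=>tig=3,lo=1
L=4*4+3=19  i=1*2+1=3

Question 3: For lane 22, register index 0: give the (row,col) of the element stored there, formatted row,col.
5,4

22: g=5,t=2
[0] (5+0,2*2+0) = (5,4)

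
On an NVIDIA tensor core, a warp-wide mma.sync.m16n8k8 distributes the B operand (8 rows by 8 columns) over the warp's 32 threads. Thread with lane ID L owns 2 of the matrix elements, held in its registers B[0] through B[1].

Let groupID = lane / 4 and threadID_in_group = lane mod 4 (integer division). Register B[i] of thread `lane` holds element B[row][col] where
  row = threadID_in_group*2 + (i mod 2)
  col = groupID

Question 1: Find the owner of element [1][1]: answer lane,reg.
4,1

c=1->g=1  r=1->t=0,b0=1
L=1*4+0=4  i=1=1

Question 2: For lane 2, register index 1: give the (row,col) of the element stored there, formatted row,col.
5,0

lane 2: gid=0 (2/4), tid=2 (2%4)
i=1: r=2*2+1=5, c=gid=0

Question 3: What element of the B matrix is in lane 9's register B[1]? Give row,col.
lane 9->9/4=2, 9 mod 4=1
i=1  r:2·1+1->3  c:2

3,2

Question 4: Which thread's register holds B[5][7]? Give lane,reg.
30,1

c: 7->gid=7  r: 5->tid=2,i&1=1
L=7*4+2=30  i=1=1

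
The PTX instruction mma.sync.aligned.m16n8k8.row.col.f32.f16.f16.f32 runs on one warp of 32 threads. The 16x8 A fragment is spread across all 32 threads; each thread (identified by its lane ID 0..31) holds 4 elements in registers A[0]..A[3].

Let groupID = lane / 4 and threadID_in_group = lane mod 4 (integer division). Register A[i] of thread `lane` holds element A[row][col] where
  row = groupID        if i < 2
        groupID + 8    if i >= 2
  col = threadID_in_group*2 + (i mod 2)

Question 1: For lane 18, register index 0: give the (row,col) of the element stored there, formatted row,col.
L=18→G=18>>2=4, T=18&3=2
[0]→row 4+0=4  col 2·2+0=4

4,4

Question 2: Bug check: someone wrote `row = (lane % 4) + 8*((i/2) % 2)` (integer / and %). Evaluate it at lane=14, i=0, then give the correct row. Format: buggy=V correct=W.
`(lane % 4) + 8*((i/2) % 2)`[14,0]->2
14: g=3,t=2
[0] (3+0,2*2+0) = (3,4)
row: 2 vs 3

buggy=2 correct=3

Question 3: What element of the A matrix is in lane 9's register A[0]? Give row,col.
9: gr=2,th=1
[0] (2+0,1*2+0) = (2,2)

2,2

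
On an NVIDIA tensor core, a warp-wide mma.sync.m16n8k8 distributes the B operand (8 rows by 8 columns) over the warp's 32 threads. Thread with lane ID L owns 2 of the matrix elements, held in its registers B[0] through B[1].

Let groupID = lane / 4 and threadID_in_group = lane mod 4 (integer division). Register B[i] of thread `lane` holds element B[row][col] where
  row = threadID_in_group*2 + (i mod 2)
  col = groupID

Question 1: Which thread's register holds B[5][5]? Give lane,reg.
22,1

c:5=>grp=5  r:5=>tig=2,lo=1
L=5*4+2=22  i=1=1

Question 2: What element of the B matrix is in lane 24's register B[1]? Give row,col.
1,6

lane 24: gr=6 (24/4), th=0 (24%4)
i=1: r=0*2+1=1, c=gr=6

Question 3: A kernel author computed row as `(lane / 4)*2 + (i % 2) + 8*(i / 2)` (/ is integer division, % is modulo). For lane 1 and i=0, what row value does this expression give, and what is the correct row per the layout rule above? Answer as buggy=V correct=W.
`(lane / 4)*2 + (i % 2) + 8*(i / 2)`[1,0]⇒0
1: gr=0,th=1
[0] (1*2+0,0) = (2,0)
row: 0 vs 2

buggy=0 correct=2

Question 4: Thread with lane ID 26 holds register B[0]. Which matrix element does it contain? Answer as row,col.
4,6

L=26=>grp=26>>2=6, tig=26&3=2
[0]=>row 2·2+0=4  col grp=6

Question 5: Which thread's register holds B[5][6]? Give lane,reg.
26,1

c: 6->gid=6  r: 5->tid=2,i&1=1
L=6*4+2=26  i=1=1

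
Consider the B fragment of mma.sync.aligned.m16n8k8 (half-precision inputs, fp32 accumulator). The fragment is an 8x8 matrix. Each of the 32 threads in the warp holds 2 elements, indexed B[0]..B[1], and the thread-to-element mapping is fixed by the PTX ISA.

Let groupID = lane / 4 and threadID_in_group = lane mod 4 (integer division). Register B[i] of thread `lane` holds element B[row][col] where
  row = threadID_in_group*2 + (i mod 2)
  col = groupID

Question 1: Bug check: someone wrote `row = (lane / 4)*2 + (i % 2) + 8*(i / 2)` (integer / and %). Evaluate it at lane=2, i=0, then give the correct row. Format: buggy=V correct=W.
buggy=0 correct=4

`(lane / 4)*2 + (i % 2) + 8*(i / 2)`[2,0]⇒0
lane 2⇒2/4=0, 2 mod 4=2
i=0  r:2·2+0⇒4  c:0
row: 0 vs 4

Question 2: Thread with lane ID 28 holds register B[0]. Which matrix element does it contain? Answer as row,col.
0,7

28: grp=7,tig=0
[0] (0*2+0,7) = (0,7)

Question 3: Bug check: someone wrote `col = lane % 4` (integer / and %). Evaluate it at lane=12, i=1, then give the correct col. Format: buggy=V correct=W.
`lane % 4`[12,1]->0
lane 12: gid=3 (12/4), tid=0 (12%4)
i=1: r=0*2+1=1, c=gid=3
col: 0 vs 3

buggy=0 correct=3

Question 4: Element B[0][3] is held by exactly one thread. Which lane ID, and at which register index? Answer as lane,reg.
c=3⇒gr=3  r=0⇒th=0,odd=0
L=3*4+0=12  i=0=0

12,0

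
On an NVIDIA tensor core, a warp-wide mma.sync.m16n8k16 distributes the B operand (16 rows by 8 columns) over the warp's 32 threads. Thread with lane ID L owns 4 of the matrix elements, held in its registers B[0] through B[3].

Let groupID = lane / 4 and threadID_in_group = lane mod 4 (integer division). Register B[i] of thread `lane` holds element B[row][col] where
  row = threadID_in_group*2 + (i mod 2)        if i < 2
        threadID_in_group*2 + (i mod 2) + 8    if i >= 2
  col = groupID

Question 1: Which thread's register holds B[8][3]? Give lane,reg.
12,2

c=3->g=3  r=8->rb=1,t=0,b0=0
L=3*4+0=12  i=1*2+0=2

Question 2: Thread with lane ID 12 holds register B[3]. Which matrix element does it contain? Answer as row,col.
9,3

L=12=>grp=12>>2=3, tig=12&3=0
[3]=>row 0·2+1+8=9  col grp=3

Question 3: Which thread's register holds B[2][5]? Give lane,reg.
c=5->g=5  r=2->rb=0,t=1,b0=0
L=5*4+1=21  i=0*2+0=0

21,0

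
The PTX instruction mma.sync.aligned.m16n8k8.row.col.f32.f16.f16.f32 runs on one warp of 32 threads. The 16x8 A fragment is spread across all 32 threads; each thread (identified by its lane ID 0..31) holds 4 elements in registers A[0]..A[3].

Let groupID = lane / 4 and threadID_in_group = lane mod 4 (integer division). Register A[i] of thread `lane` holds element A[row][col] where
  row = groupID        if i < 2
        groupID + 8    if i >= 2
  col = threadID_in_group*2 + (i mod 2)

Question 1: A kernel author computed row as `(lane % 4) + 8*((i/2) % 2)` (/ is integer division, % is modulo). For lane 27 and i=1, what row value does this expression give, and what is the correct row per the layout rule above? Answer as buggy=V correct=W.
buggy=3 correct=6

`(lane % 4) + 8*((i/2) % 2)`[27,1]⇒3
lane 27⇒27/4=6, 27 mod 4=3
i=1  r:6+0⇒6  c:2·3+1⇒7
row: 3 vs 6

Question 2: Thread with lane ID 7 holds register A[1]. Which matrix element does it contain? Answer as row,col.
7: gr=1,th=3
[1] (1+0,3*2+1) = (1,7)

1,7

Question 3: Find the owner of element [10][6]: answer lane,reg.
r:10=>grp=2,rB=1  c:6=>tig=3,lo=0
L=2*4+3=11  i=1*2+0=2

11,2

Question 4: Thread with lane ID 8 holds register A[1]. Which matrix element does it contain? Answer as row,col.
2,1

8: grp=2,tig=0
[1] (2+0,0*2+1) = (2,1)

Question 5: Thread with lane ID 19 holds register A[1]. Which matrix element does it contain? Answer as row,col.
4,7

19: gr=4,th=3
[1] (4+0,3*2+1) = (4,7)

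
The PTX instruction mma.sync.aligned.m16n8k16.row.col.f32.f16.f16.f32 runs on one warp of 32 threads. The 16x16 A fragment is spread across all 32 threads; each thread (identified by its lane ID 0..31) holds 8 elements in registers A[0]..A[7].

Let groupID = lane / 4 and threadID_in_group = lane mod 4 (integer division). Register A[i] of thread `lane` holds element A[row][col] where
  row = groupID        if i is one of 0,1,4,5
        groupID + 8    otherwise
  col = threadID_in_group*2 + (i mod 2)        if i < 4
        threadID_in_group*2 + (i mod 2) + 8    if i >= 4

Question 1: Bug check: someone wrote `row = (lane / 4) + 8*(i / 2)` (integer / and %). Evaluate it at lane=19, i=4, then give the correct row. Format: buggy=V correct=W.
buggy=20 correct=4

`(lane / 4) + 8*(i / 2)`[19,4]->20
L=19->g=19>>2=4, t=19&3=3
[4]->row 4+0=4  col 3·2+0+8=14
row: 20 vs 4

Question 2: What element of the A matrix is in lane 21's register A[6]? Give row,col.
lane 21⇒21/4=5, 21 mod 4=1
i=6  r:5+8⇒13  c:2·1+0+8⇒10

13,10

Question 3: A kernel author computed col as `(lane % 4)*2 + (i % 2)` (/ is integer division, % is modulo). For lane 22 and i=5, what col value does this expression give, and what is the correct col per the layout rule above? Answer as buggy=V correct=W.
`(lane % 4)*2 + (i % 2)`[22,5]=>5
L=22=>grp=22>>2=5, tig=22&3=2
[5]=>row 5+0=5  col 2·2+1+8=13
col: 5 vs 13

buggy=5 correct=13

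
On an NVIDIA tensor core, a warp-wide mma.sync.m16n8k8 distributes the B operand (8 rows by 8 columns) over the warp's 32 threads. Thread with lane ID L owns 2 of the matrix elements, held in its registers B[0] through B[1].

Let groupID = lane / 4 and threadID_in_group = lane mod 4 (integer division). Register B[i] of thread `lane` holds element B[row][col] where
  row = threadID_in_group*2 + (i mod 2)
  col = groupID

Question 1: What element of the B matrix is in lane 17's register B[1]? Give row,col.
lane 17: gr=4 (17/4), th=1 (17%4)
i=1: r=1*2+1=3, c=gr=4

3,4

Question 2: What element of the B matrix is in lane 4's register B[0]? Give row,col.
0,1

4: gr=1,th=0
[0] (0*2+0,1) = (0,1)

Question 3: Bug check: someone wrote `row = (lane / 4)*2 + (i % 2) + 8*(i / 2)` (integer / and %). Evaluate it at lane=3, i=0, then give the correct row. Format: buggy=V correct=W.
`(lane / 4)*2 + (i % 2) + 8*(i / 2)`[3,0]->0
L=3->g=3>>2=0, t=3&3=3
[0]->row 3·2+0=6  col g=0
row: 0 vs 6

buggy=0 correct=6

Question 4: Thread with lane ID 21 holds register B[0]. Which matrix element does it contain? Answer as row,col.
2,5

21: grp=5,tig=1
[0] (1*2+0,5) = (2,5)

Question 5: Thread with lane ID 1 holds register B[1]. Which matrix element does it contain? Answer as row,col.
lane 1->1/4=0, 1 mod 4=1
i=1  r:2·1+1->3  c:0

3,0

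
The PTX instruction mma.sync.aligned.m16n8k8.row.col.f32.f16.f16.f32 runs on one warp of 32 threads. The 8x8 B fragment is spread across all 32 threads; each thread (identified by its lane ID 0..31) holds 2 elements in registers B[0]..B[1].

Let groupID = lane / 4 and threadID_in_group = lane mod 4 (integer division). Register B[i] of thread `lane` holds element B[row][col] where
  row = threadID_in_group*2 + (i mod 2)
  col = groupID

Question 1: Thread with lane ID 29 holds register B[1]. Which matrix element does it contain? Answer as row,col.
3,7

lane 29: gid=7 (29/4), tid=1 (29%4)
i=1: r=1*2+1=3, c=gid=7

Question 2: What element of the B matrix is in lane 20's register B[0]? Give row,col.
lane 20=>20/4=5, 20 mod 4=0
i=0  r:2·0+0=>0  c:5

0,5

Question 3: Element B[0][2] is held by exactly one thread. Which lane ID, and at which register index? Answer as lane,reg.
8,0

c: 2->gid=2  r: 0->tid=0,i&1=0
L=2*4+0=8  i=0=0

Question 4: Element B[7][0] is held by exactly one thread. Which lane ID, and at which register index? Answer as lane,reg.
3,1

c: 0->gid=0  r: 7->tid=3,i&1=1
L=0*4+3=3  i=1=1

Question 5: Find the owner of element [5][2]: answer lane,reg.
10,1

c=2⇒gr=2  r=5⇒th=2,odd=1
L=2*4+2=10  i=1=1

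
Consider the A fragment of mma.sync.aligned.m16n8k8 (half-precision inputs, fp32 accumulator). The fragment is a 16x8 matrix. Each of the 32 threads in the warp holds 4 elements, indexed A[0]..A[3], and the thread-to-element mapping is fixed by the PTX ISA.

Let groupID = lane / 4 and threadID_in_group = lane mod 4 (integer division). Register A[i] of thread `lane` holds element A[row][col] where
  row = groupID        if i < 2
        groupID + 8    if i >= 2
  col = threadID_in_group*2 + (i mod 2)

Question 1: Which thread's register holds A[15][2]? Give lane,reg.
29,2

r=15->g=7,rb=1  c=2->t=1,b0=0
L=7*4+1=29  i=1*2+0=2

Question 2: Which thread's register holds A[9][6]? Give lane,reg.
r:9=>grp=1,rB=1  c:6=>tig=3,lo=0
L=1*4+3=7  i=1*2+0=2

7,2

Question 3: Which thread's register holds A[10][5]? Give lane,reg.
r=10→G=2,rhi=1  c=5→T=2,p=1
L=2*4+2=10  i=1*2+1=3

10,3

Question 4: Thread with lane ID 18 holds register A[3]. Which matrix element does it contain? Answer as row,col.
18: g=4,t=2
[3] (4+8,2*2+1) = (12,5)

12,5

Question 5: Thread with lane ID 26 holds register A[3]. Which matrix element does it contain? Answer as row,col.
lane 26→26/4=6, 26 mod 4=2
i=3  r:6+8→14  c:2·2+1→5

14,5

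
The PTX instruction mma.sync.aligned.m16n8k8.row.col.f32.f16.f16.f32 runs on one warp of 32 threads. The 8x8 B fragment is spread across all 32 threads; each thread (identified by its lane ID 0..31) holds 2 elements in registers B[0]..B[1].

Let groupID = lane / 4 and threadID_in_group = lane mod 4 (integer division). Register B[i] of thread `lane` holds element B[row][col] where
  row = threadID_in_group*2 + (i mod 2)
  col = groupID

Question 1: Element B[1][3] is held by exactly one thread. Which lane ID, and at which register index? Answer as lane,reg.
c=3→G=3  r=1→T=0,p=1
L=3*4+0=12  i=1=1

12,1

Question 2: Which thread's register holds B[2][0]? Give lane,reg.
1,0

c=0->g=0  r=2->t=1,b0=0
L=0*4+1=1  i=0=0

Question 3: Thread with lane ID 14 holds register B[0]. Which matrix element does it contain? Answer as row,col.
14: G=3,T=2
[0] (2*2+0,3) = (4,3)

4,3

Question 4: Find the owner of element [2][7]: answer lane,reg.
c=7⇒gr=7  r=2⇒th=1,odd=0
L=7*4+1=29  i=0=0

29,0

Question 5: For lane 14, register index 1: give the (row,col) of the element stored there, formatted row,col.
5,3

lane 14: grp=3 (14/4), tig=2 (14%4)
i=1: r=2*2+1=5, c=grp=3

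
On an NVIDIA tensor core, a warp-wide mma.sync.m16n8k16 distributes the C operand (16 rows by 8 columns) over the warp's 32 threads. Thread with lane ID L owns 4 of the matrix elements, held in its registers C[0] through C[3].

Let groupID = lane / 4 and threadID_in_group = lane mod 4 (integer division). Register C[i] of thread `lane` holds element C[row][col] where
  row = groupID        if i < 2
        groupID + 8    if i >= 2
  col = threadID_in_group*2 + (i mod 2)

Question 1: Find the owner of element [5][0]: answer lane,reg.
r=5→G=5,rhi=0  c=0→T=0,p=0
L=5*4+0=20  i=0*2+0=0

20,0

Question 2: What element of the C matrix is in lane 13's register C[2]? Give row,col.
L=13→G=13>>2=3, T=13&3=1
[2]→row 3+8=11  col 1·2+0=2

11,2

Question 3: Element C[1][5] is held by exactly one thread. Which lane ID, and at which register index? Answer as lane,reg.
6,1

r=1->g=1,rb=0  c=5->t=2,b0=1
L=1*4+2=6  i=0*2+1=1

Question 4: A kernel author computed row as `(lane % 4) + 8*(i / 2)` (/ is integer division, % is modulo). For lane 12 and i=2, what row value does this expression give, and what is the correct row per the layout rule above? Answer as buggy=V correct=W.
buggy=8 correct=11

`(lane % 4) + 8*(i / 2)`[12,2]⇒8
lane 12⇒12/4=3, 12 mod 4=0
i=2  r:3+8⇒11  c:2·0+0⇒0
row: 8 vs 11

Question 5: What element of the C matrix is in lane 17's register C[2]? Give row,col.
L=17→G=17>>2=4, T=17&3=1
[2]→row 4+8=12  col 1·2+0=2

12,2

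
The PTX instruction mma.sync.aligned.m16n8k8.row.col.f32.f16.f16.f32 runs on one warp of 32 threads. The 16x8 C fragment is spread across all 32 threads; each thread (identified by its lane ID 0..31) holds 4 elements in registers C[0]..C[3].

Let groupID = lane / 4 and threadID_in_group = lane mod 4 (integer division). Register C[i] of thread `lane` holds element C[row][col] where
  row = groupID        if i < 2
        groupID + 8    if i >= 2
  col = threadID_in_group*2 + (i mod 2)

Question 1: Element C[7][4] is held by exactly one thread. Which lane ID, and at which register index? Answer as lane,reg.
r=7→G=7,rhi=0  c=4→T=2,p=0
L=7*4+2=30  i=0*2+0=0

30,0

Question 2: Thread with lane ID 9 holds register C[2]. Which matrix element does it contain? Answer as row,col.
10,2

lane 9⇒9/4=2, 9 mod 4=1
i=2  r:2+8⇒10  c:2·1+0⇒2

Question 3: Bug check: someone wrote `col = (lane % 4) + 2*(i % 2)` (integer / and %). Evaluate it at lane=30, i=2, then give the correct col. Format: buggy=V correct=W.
buggy=2 correct=4

`(lane % 4) + 2*(i % 2)`[30,2]→2
lane 30: G=7 (30/4), T=2 (30%4)
i=2: r=7+8=15, c=2*2+0=4
col: 2 vs 4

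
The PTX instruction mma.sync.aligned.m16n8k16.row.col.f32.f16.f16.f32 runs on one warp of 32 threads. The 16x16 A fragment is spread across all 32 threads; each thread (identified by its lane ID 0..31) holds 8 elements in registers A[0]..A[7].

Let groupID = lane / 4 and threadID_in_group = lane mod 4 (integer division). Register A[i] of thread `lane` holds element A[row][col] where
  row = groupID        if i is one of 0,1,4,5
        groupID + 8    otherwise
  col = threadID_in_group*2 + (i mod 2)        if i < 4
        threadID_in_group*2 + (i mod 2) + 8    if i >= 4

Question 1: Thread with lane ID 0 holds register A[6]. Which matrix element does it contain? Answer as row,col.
8,8

lane 0→0/4=0, 0 mod 4=0
i=6  r:0+8→8  c:2·0+0+8→8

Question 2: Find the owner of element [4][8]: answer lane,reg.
16,4

r=4⇒gr=4,Rb=0  c=8⇒Cb=1,th=0,odd=0
L=4*4+0=16  i=1*4+0*2+0=4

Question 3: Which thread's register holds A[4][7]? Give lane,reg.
19,1

r:4=>grp=4,rB=0  c:7=>cB=0,tig=3,lo=1
L=4*4+3=19  i=0*4+0*2+1=1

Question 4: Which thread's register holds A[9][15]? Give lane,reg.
7,7

r=9⇒gr=1,Rb=1  c=15⇒Cb=1,th=3,odd=1
L=1*4+3=7  i=1*4+1*2+1=7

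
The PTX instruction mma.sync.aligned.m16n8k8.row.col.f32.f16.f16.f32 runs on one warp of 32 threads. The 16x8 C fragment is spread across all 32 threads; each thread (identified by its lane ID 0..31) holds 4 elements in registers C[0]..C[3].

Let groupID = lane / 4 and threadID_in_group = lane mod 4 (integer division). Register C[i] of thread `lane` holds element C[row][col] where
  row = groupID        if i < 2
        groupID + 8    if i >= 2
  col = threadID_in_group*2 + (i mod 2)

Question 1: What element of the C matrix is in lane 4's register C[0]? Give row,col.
1,0

lane 4: gr=1 (4/4), th=0 (4%4)
i=0: r=1+0=1, c=0*2+0=0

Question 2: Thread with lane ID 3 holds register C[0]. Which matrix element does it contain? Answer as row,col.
lane 3: grp=0 (3/4), tig=3 (3%4)
i=0: r=0+0=0, c=3*2+0=6

0,6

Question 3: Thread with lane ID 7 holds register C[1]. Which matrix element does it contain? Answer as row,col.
1,7

lane 7: gid=1 (7/4), tid=3 (7%4)
i=1: r=1+0=1, c=3*2+1=7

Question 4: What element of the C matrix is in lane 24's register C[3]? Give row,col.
14,1

lane 24=>24/4=6, 24 mod 4=0
i=3  r:6+8=>14  c:2·0+1=>1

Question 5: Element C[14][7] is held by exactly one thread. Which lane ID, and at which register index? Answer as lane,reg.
r=14->g=6,rb=1  c=7->t=3,b0=1
L=6*4+3=27  i=1*2+1=3

27,3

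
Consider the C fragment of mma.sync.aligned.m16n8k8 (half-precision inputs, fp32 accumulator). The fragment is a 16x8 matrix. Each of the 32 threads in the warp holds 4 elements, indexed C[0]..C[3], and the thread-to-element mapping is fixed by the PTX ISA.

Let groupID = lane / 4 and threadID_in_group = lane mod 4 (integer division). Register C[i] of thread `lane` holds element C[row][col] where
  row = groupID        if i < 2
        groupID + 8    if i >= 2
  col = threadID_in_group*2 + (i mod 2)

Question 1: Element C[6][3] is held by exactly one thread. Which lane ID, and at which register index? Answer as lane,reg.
25,1

r:6=>grp=6,rB=0  c:3=>tig=1,lo=1
L=6*4+1=25  i=0*2+1=1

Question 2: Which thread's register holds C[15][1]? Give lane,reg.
r=15→G=7,rhi=1  c=1→T=0,p=1
L=7*4+0=28  i=1*2+1=3

28,3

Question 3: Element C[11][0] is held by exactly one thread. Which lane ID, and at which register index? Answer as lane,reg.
r=11->g=3,rb=1  c=0->t=0,b0=0
L=3*4+0=12  i=1*2+0=2

12,2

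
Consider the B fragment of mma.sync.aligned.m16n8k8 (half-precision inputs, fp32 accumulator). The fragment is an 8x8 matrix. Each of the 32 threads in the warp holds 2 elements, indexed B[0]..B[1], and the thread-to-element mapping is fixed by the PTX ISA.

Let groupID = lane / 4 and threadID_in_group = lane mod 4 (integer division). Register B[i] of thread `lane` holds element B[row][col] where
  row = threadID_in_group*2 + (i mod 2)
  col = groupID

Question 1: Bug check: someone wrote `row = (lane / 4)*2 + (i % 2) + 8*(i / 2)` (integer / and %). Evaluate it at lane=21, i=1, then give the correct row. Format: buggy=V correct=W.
`(lane / 4)*2 + (i % 2) + 8*(i / 2)`[21,1]⇒11
lane 21: gr=5 (21/4), th=1 (21%4)
i=1: r=1*2+1=3, c=gr=5
row: 11 vs 3

buggy=11 correct=3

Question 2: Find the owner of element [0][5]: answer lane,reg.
20,0

c:5=>grp=5  r:0=>tig=0,lo=0
L=5*4+0=20  i=0=0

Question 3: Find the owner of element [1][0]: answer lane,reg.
0,1

c:0=>grp=0  r:1=>tig=0,lo=1
L=0*4+0=0  i=1=1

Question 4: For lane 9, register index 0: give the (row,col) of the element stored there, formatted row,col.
lane 9->9/4=2, 9 mod 4=1
i=0  r:2·1+0->2  c:2

2,2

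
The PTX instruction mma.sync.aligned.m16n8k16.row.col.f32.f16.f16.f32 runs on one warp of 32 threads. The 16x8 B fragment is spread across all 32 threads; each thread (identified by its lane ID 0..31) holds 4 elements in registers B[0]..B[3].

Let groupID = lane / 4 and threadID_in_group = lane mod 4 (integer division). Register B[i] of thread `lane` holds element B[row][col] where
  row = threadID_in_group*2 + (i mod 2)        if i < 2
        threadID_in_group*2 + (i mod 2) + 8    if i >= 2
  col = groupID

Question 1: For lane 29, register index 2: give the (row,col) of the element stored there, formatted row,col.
L=29=>grp=29>>2=7, tig=29&3=1
[2]=>row 1·2+0+8=10  col grp=7

10,7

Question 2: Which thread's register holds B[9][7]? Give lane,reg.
28,3

c=7⇒gr=7  r=9⇒Rb=1,th=0,odd=1
L=7*4+0=28  i=1*2+1=3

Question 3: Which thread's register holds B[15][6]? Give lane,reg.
27,3

c: 6->gid=6  r: 15->r8=1,tid=3,i&1=1
L=6*4+3=27  i=1*2+1=3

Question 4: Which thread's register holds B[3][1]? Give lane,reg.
c: 1->gid=1  r: 3->r8=0,tid=1,i&1=1
L=1*4+1=5  i=0*2+1=1

5,1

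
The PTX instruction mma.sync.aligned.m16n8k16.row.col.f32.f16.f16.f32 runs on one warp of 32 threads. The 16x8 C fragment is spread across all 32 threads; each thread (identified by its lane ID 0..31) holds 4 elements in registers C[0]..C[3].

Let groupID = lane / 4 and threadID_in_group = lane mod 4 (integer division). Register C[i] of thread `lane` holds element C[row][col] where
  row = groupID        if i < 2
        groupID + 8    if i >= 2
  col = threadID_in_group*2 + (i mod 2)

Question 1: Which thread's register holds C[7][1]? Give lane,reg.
28,1

r: 7->gid=7,r8=0  c: 1->tid=0,i&1=1
L=7*4+0=28  i=0*2+1=1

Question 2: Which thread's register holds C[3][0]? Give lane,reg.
12,0

r=3⇒gr=3,Rb=0  c=0⇒th=0,odd=0
L=3*4+0=12  i=0*2+0=0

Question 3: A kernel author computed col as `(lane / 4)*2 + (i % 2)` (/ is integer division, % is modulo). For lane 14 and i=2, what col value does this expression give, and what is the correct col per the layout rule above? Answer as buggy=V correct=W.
`(lane / 4)*2 + (i % 2)`[14,2]→6
lane 14: G=3 (14/4), T=2 (14%4)
i=2: r=3+8=11, c=2*2+0=4
col: 6 vs 4

buggy=6 correct=4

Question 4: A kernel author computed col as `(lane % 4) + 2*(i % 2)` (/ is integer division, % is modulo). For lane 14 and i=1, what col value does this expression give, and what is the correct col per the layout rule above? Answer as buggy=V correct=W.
`(lane % 4) + 2*(i % 2)`[14,1]→4
14: G=3,T=2
[1] (3+0,2*2+1) = (3,5)
col: 4 vs 5

buggy=4 correct=5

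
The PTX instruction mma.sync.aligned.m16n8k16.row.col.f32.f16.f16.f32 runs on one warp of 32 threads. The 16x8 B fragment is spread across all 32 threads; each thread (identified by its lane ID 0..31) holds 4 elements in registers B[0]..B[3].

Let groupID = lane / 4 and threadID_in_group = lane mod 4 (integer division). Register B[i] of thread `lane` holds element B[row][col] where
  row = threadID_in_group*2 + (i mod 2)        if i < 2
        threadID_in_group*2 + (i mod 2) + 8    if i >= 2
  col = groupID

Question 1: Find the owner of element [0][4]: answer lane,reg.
c=4->g=4  r=0->rb=0,t=0,b0=0
L=4*4+0=16  i=0*2+0=0

16,0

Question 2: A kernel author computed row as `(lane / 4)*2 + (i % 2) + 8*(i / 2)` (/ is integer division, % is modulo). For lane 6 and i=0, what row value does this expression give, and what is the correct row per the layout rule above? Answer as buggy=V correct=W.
buggy=2 correct=4

`(lane / 4)*2 + (i % 2) + 8*(i / 2)`[6,0]=>2
6: grp=1,tig=2
[0] (2*2+0+0,1) = (4,1)
row: 2 vs 4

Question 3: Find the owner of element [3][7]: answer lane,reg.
29,1

c=7→G=7  r=3→rhi=0,T=1,p=1
L=7*4+1=29  i=0*2+1=1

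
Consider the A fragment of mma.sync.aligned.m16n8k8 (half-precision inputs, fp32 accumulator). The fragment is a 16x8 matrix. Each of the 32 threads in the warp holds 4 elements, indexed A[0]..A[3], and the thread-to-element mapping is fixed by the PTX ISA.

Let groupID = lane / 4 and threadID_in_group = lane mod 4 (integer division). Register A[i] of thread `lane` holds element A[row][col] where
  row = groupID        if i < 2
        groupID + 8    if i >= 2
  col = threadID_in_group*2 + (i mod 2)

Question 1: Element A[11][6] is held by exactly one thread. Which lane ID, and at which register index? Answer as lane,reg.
r=11→G=3,rhi=1  c=6→T=3,p=0
L=3*4+3=15  i=1*2+0=2

15,2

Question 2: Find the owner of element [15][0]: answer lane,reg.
28,2

r:15=>grp=7,rB=1  c:0=>tig=0,lo=0
L=7*4+0=28  i=1*2+0=2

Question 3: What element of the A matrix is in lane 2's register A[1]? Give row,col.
0,5

L=2->g=2>>2=0, t=2&3=2
[1]->row 0+0=0  col 2·2+1=5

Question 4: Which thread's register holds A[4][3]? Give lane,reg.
r: 4->gid=4,r8=0  c: 3->tid=1,i&1=1
L=4*4+1=17  i=0*2+1=1

17,1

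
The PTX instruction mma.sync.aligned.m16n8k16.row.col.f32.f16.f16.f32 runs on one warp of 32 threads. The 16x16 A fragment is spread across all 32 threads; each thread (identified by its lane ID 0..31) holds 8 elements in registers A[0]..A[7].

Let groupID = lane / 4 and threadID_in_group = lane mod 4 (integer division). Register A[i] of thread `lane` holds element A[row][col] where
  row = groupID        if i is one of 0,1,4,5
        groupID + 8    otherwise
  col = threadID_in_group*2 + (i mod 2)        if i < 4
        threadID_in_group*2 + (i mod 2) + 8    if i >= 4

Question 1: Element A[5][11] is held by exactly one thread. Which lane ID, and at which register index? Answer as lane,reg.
21,5

r=5->g=5,rb=0  c=11->cb=1,t=1,b0=1
L=5*4+1=21  i=1*4+0*2+1=5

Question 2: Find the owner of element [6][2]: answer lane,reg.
25,0

r=6→G=6,rhi=0  c=2→chi=0,T=1,p=0
L=6*4+1=25  i=0*4+0*2+0=0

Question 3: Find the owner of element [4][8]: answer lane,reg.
r=4→G=4,rhi=0  c=8→chi=1,T=0,p=0
L=4*4+0=16  i=1*4+0*2+0=4

16,4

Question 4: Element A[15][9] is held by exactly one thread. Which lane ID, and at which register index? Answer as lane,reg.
r:15=>grp=7,rB=1  c:9=>cB=1,tig=0,lo=1
L=7*4+0=28  i=1*4+1*2+1=7

28,7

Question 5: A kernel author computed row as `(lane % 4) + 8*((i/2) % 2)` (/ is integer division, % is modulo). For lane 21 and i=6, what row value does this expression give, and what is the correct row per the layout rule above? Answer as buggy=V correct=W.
`(lane % 4) + 8*((i/2) % 2)`[21,6]⇒9
lane 21: gr=5 (21/4), th=1 (21%4)
i=6: r=5+8=13, c=1*2+0+8=10
row: 9 vs 13

buggy=9 correct=13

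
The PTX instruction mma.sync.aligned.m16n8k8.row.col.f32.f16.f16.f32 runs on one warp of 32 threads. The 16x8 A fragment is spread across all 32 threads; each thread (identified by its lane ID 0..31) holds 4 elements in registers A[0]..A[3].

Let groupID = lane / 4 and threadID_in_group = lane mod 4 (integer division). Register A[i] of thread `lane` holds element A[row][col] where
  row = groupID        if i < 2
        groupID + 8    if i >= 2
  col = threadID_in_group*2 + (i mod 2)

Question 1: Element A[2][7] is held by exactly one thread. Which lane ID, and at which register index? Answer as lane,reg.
r=2->g=2,rb=0  c=7->t=3,b0=1
L=2*4+3=11  i=0*2+1=1

11,1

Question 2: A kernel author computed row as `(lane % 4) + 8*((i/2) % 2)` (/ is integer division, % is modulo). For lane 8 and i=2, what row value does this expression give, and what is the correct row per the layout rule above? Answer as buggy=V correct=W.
`(lane % 4) + 8*((i/2) % 2)`[8,2]->8
8: gid=2,tid=0
[2] (2+8,0*2+0) = (10,0)
row: 8 vs 10

buggy=8 correct=10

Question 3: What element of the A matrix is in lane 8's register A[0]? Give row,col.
2,0

lane 8: G=2 (8/4), T=0 (8%4)
i=0: r=2+0=2, c=0*2+0=0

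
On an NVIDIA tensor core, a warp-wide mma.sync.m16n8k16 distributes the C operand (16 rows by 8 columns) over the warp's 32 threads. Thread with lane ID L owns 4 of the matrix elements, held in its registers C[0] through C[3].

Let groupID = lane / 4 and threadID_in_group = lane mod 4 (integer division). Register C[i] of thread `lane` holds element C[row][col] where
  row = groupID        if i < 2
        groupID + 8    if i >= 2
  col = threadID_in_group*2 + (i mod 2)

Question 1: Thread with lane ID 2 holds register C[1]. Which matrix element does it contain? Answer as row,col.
0,5

2: G=0,T=2
[1] (0+0,2*2+1) = (0,5)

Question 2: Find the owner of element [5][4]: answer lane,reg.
22,0

r=5->g=5,rb=0  c=4->t=2,b0=0
L=5*4+2=22  i=0*2+0=0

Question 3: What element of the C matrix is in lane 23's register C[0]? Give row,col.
23: G=5,T=3
[0] (5+0,3*2+0) = (5,6)

5,6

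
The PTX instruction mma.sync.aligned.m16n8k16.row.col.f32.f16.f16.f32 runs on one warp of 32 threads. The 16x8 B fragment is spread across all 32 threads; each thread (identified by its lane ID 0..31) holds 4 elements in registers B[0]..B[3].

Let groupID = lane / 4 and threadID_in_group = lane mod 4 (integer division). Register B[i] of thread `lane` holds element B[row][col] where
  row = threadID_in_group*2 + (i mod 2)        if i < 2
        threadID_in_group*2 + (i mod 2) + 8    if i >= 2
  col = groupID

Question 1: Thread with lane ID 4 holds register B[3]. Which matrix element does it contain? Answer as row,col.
9,1

4: grp=1,tig=0
[3] (0*2+1+8,1) = (9,1)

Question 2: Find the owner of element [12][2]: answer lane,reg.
10,2

c: 2->gid=2  r: 12->r8=1,tid=2,i&1=0
L=2*4+2=10  i=1*2+0=2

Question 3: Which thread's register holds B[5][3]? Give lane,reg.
c=3⇒gr=3  r=5⇒Rb=0,th=2,odd=1
L=3*4+2=14  i=0*2+1=1

14,1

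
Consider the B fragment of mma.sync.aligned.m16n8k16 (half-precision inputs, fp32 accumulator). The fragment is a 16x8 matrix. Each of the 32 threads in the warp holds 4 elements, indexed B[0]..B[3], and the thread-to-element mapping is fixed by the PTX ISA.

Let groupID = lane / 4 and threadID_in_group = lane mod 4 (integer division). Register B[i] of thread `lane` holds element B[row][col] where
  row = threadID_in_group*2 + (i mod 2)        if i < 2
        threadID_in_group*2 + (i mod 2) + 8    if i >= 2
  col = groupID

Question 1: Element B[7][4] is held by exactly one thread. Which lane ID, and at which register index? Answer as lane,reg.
c=4->g=4  r=7->rb=0,t=3,b0=1
L=4*4+3=19  i=0*2+1=1

19,1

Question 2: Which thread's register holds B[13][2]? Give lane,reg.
10,3

c: 2->gid=2  r: 13->r8=1,tid=2,i&1=1
L=2*4+2=10  i=1*2+1=3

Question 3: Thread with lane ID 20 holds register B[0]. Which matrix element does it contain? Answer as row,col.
0,5

lane 20: g=5 (20/4), t=0 (20%4)
i=0: r=0*2+0+0=0, c=g=5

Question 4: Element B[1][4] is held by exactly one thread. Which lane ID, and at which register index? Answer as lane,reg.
16,1

c: 4->gid=4  r: 1->r8=0,tid=0,i&1=1
L=4*4+0=16  i=0*2+1=1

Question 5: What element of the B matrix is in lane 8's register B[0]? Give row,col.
0,2

lane 8: grp=2 (8/4), tig=0 (8%4)
i=0: r=0*2+0+0=0, c=grp=2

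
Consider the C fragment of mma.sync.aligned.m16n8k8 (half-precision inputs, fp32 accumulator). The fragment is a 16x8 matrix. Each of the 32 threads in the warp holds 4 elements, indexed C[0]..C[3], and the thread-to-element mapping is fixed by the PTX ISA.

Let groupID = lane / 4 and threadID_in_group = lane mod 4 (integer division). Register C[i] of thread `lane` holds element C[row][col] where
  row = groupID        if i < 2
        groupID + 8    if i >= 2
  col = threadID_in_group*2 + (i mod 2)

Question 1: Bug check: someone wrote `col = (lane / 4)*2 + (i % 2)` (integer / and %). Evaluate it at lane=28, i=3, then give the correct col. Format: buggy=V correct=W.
`(lane / 4)*2 + (i % 2)`[28,3]->15
28: gid=7,tid=0
[3] (7+8,0*2+1) = (15,1)
col: 15 vs 1

buggy=15 correct=1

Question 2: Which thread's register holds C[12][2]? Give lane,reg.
r: 12->gid=4,r8=1  c: 2->tid=1,i&1=0
L=4*4+1=17  i=1*2+0=2

17,2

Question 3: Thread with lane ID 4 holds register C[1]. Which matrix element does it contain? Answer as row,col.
4: grp=1,tig=0
[1] (1+0,0*2+1) = (1,1)

1,1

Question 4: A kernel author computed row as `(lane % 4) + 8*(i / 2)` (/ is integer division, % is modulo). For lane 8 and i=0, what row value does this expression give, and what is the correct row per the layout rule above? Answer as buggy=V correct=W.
`(lane % 4) + 8*(i / 2)`[8,0]->0
lane 8->8/4=2, 8 mod 4=0
i=0  r:2+0->2  c:2·0+0->0
row: 0 vs 2

buggy=0 correct=2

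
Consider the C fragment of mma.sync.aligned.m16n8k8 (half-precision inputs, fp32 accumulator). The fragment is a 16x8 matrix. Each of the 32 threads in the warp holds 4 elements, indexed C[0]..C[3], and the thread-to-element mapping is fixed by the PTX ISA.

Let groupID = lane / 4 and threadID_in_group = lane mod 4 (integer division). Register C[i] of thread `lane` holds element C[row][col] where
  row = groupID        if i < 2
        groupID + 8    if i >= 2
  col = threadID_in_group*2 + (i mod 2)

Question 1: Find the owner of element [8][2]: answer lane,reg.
r:8=>grp=0,rB=1  c:2=>tig=1,lo=0
L=0*4+1=1  i=1*2+0=2

1,2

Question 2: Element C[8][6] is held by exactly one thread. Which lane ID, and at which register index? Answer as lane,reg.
r: 8->gid=0,r8=1  c: 6->tid=3,i&1=0
L=0*4+3=3  i=1*2+0=2

3,2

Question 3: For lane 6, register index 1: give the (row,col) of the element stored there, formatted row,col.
lane 6->6/4=1, 6 mod 4=2
i=1  r:1+0->1  c:2·2+1->5

1,5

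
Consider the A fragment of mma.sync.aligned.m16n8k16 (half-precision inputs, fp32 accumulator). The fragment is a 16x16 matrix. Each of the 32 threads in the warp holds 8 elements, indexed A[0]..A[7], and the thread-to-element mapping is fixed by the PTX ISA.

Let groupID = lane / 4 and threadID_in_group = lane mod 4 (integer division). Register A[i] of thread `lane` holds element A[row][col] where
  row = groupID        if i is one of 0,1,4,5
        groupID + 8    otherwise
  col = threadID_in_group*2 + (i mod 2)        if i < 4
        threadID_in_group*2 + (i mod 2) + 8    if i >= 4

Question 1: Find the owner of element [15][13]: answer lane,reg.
30,7

r=15→G=7,rhi=1  c=13→chi=1,T=2,p=1
L=7*4+2=30  i=1*4+1*2+1=7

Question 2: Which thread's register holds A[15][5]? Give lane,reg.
r=15->g=7,rb=1  c=5->cb=0,t=2,b0=1
L=7*4+2=30  i=0*4+1*2+1=3

30,3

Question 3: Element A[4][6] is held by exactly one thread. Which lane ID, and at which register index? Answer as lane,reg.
19,0

r=4⇒gr=4,Rb=0  c=6⇒Cb=0,th=3,odd=0
L=4*4+3=19  i=0*4+0*2+0=0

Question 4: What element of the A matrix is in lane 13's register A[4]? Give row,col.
3,10

lane 13→13/4=3, 13 mod 4=1
i=4  r:3+0→3  c:2·1+0+8→10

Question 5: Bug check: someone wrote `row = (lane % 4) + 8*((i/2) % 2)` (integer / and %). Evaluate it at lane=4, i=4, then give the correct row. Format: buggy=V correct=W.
buggy=0 correct=1

`(lane % 4) + 8*((i/2) % 2)`[4,4]->0
lane 4->4/4=1, 4 mod 4=0
i=4  r:1+0->1  c:2·0+0+8->8
row: 0 vs 1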